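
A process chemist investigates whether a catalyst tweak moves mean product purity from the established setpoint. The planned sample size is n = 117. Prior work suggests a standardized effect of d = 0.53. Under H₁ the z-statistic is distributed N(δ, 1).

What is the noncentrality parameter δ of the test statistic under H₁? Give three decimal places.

δ ≈ 5.733

The noncentrality parameter scales effect size by the design's sample-size factor: δ = d·√n = 0.53 × √117 = 5.7328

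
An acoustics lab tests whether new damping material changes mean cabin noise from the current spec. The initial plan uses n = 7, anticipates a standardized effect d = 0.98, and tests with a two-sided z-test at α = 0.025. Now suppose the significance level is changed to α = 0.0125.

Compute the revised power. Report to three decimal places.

δ = d·√n = 0.98 × √7 = 2.5928 (unchanged). New critical value: z_{0.0063} = 2.498.
Revised power = Φ(δ − 2.498) + Φ(−δ − 2.498) = Φ(0.095) + Φ(-5.091) = 0.5379 + 0.0000 = 0.5379.

Power ≈ 0.538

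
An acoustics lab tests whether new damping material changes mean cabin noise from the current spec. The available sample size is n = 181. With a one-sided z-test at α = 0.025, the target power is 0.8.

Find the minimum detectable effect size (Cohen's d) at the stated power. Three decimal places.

Need Φ(δ − 1.960) = 0.8, so δ = 1.960 + 0.842 = 2.802.
δ = d·√n ⇒ d = δ/√n = 2.802/√181 = 0.2082.

d ≈ 0.208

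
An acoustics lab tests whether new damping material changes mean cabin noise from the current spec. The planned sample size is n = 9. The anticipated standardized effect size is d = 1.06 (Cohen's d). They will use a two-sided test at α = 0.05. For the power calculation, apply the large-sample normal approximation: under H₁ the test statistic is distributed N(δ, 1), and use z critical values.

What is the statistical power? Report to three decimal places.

Noncentrality parameter: δ = d·√n = 1.06 × √9 = 3.1800
Two-sided α = 0.05 → critical value z_{0.025} = 1.960.
Power = Φ(δ − 1.960) + Φ(−δ − 1.960) = Φ(1.220) + Φ(-5.140) = 0.8888 + 0.0000 = 0.8888.

Power ≈ 0.889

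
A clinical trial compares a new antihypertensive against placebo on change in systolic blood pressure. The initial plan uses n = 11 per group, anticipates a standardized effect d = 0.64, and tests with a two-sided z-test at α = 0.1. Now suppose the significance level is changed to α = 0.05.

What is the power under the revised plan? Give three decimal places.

Power ≈ 0.323

δ = d·√(n/2) = 0.64 × √(11/2) = 1.5009 (unchanged). New critical value: z_{0.025} = 1.960.
Revised power = Φ(δ − 1.960) + Φ(−δ − 1.960) = Φ(-0.459) + Φ(-3.461) = 0.3231 + 0.0003 = 0.3234.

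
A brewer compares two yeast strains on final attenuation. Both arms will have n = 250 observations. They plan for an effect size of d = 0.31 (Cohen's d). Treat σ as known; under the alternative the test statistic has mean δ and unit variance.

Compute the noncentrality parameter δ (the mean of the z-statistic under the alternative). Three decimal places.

δ = d·√(n/2) = 0.31 × √(250/2) = 3.4659

δ ≈ 3.466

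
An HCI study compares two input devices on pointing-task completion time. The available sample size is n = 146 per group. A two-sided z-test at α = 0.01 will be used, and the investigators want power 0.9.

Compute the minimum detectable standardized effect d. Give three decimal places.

d ≈ 0.451

Required noncentrality: δ = z_{0.005} + z_{0.10} = 2.576 + 1.282 = 3.857.
(Lower-tail contribution to power is negligible for δ > 0.)
δ = d·√(n/2) ⇒ d = δ/√(n/2) = 3.857/√(146/2) = 0.4515.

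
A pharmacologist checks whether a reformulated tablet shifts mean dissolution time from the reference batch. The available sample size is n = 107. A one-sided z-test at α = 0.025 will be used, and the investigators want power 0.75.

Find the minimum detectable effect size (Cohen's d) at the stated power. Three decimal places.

Need Φ(δ − 1.960) = 0.75, so δ = 1.960 + 0.674 = 2.634.
δ = d·√n ⇒ d = δ/√n = 2.634/√107 = 0.2547.

d ≈ 0.255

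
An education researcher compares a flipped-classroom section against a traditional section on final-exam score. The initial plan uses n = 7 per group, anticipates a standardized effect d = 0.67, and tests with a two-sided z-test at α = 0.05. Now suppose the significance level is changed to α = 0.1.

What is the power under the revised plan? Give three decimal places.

δ = d·√(n/2) = 0.67 × √(7/2) = 1.2535 (unchanged). New critical value: z_{0.05} = 1.645.
Revised power = Φ(δ − 1.645) + Φ(−δ − 1.645) = Φ(-0.391) + Φ(-2.898) = 0.3478 + 0.0019 = 0.3496.

Power ≈ 0.350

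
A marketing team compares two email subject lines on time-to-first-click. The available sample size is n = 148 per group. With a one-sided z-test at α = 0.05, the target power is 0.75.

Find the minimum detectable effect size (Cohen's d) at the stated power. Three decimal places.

d ≈ 0.270

Need Φ(δ − 1.645) = 0.75, so δ = 1.645 + 0.674 = 2.319.
δ = d·√(n/2) ⇒ d = δ/√(n/2) = 2.319/√(148/2) = 0.2696.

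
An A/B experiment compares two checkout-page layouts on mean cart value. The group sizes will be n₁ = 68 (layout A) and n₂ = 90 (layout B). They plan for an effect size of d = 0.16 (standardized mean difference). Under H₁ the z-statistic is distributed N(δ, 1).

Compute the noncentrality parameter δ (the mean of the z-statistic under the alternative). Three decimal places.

δ ≈ 0.996

The noncentrality parameter scales effect size by the design's sample-size factor: δ = d / √(1/n₁ + 1/n₂) = 0.16 / √(1/68 + 1/90) = 0.9958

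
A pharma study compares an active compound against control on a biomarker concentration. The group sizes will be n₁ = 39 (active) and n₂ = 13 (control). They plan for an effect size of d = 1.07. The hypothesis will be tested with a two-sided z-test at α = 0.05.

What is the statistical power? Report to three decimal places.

Noncentrality parameter: δ = d / √(1/n₁ + 1/n₂) = 1.07 / √(1/39 + 1/13) = 3.3411
Two-sided α = 0.05 → critical value z_{0.025} = 1.960.
Power = Φ(δ − 1.960) + Φ(−δ − 1.960) = Φ(1.381) + Φ(-5.301) = 0.9164 + 0.0000 = 0.9164.

Power ≈ 0.916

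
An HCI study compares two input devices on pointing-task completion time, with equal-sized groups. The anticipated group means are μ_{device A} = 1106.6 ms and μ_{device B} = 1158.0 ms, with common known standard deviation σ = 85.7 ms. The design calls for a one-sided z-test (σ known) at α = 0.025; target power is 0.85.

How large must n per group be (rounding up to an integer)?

Standardized effect: d = |μ_{device A} − μ_{device B}| / σ = |1106.6 − 1158.0| / 85.7 = 0.5998
Set Φ(δ − 1.960) = 0.85; then δ − 1.960 = Φ⁻¹(0.85) = 1.036, giving δ = 2.996.
δ = d·√(n/2) ⇒ n = 2(δ/d)² = 2 × (2.996 / 0.5998)² = 49.92.
Round up to the next whole unit.

n = 50 per group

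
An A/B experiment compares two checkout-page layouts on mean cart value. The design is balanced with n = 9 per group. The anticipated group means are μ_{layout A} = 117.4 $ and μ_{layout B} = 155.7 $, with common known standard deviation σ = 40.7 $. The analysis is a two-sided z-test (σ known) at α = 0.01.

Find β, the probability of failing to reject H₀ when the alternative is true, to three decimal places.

Standardized effect: d = |μ_{layout A} − μ_{layout B}| / σ = |117.4 − 155.7| / 40.7 = 0.9410
Noncentrality parameter: δ = d·√(n/2) = 0.9410 × √(9/2) = 1.9962
Critical value for a two-sided test at α = 0.01: z_{α/2} = 2.576.
Power = Φ(δ − 2.576) + Φ(−δ − 2.576) = Φ(-0.580) + Φ(-4.572) = 0.2811 + 0.0000 = 0.2811.
Type II error: β = 1 − power = 1 − 0.2811 = 0.7189.

β ≈ 0.719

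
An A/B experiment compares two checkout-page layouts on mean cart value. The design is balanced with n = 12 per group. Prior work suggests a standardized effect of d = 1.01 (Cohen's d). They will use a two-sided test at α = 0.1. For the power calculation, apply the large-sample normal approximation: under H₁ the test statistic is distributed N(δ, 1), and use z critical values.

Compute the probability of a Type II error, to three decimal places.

β ≈ 0.203

Noncentrality parameter: δ = d·√(n/2) = 1.01 × √(12/2) = 2.4740
Two-sided α = 0.1 → critical value z_{0.05} = 1.645.
Power = Φ(δ − 1.645) + Φ(−δ − 1.645) = Φ(0.829) + Φ(-4.119) = 0.7965 + 0.0000 = 0.7965.
Type II error: β = 1 − power = 1 − 0.7965 = 0.2035.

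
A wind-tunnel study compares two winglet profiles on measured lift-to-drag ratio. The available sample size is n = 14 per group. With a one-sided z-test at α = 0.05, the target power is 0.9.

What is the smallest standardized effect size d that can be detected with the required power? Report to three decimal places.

Need Φ(δ − 1.645) = 0.9, so δ = 1.645 + 1.282 = 2.926.
δ = d·√(n/2) ⇒ d = δ/√(n/2) = 2.926/√(14/2) = 1.1061.

d ≈ 1.106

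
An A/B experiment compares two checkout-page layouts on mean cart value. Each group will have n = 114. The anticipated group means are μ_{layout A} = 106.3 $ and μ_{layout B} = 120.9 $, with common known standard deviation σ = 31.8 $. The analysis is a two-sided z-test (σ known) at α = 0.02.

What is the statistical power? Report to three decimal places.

Standardized effect: d = |μ_{layout A} − μ_{layout B}| / σ = |106.3 − 120.9| / 31.8 = 0.4591
Noncentrality parameter: δ = d·√(n/2) = 0.4591 × √(114/2) = 3.4663
Critical value for a two-sided test at α = 0.02: z_{α/2} = 2.326.
Power = Φ(δ − 2.326) + Φ(−δ − 2.326) = Φ(1.140) + Φ(-5.793) = 0.8728 + 0.0000 = 0.8728.

Power ≈ 0.873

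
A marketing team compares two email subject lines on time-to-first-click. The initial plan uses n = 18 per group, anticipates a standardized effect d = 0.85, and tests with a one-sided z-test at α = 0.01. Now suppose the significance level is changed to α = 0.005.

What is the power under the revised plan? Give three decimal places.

Power ≈ 0.490

δ = d·√(n/2) = 0.85 × √(18/2) = 2.5500 (unchanged). New critical value: z_{0.005} = 2.576.
Revised power = Φ(δ − 2.576) = Φ(-0.026) = 0.4897.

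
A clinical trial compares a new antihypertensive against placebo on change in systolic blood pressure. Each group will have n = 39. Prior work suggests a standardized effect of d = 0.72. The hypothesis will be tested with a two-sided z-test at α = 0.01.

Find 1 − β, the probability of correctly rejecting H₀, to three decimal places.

Noncentrality parameter: δ = d·√(n/2) = 0.72 × √(39/2) = 3.1794
Two-sided α = 0.01 → critical value z_{0.005} = 2.576.
Power = Φ(δ − 2.576) + Φ(−δ − 2.576) = Φ(0.604) + Φ(-5.755) = 0.7269 + 0.0000 = 0.7269.

Power ≈ 0.727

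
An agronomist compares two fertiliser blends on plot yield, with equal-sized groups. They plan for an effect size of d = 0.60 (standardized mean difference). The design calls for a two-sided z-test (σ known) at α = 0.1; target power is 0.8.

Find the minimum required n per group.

For power 0.8 need Φ(δ − z_{0.05}) = 0.8, so δ = z_{0.05} + z_{0.20} = 1.645 + 0.842 = 2.486.
(Ignoring the negligible lower-tail rejection probability gives the usual closed-form inversion.)
δ = d·√(n/2) ⇒ n = 2(δ/d)² = 2 × (2.486 / 0.60)² = 34.35.
Round up to the next whole unit.

n = 35 per group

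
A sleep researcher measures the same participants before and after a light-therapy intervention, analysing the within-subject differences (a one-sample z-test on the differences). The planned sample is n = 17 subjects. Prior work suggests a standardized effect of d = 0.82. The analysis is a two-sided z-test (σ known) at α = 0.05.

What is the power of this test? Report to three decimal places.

Power ≈ 0.922

Noncentrality parameter: δ = d·√n = 0.82 × √17 = 3.3809
Critical value for a two-sided test at α = 0.05: z_{α/2} = 1.960.
Power = Φ(δ − 1.960) + Φ(−δ − 1.960) = Φ(1.421) + Φ(-5.341) = 0.9223 + 0.0000 = 0.9223.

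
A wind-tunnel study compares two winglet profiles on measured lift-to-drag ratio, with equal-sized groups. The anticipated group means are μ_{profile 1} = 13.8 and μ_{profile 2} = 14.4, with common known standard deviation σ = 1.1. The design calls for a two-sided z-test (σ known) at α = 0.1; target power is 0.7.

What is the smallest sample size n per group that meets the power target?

Standardized effect: d = |μ_{profile 1} − μ_{profile 2}| / σ = |13.8 − 14.4| / 1.1 = 0.5455
For power 0.7 need Φ(δ − z_{0.05}) = 0.7, so δ = z_{0.05} + z_{0.30} = 1.645 + 0.524 = 2.169.
(The Φ(−δ − z_{α/2}) term is vanishingly small for δ > 0 and is dropped in the standard sample-size formula.)
δ = d·√(n/2) ⇒ n = 2(δ/d)² = 2 × (2.169 / 0.5455)² = 31.63.
Round up to the next whole unit.

n = 32 per group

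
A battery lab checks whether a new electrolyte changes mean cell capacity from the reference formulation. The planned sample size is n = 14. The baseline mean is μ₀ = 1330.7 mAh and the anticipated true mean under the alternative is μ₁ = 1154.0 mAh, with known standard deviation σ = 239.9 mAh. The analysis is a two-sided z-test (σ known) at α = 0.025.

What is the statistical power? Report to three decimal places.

Standardized effect: d = |μ₁ − μ₀| / σ = |1154.0 − 1330.7| / 239.9 = 0.7366
Noncentrality parameter: δ = d·√n = 0.7366 × √14 = 2.7559
Two-sided α = 0.025 → critical value z_{0.0125} = 2.241.
Power = Φ(δ − 2.241) + Φ(−δ − 2.241) = Φ(0.515) + Φ(-4.997) = 0.6966 + 0.0000 = 0.6966.

Power ≈ 0.697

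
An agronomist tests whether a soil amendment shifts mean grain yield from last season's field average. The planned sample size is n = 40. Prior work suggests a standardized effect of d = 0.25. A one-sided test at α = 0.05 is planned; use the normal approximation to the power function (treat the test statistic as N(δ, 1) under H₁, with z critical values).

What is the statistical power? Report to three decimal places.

Power ≈ 0.475

Noncentrality parameter: δ = d·√n = 0.25 × √40 = 1.5811
Critical value for a one-sided test at α = 0.05: z_α = 1.645.
Power = Φ(δ − 1.645) = Φ(-0.064) = 0.4746.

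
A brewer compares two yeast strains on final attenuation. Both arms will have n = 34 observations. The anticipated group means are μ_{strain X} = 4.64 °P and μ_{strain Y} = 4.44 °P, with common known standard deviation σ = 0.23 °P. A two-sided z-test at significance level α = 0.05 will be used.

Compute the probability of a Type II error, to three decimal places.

Standardized effect: d = |μ_{strain X} − μ_{strain Y}| / σ = |4.64 − 4.44| / 0.23 = 0.8696
Noncentrality parameter: δ = d·√(n/2) = 0.8696 × √(34/2) = 3.5853
Two-sided α = 0.05 → critical value z_{0.025} = 1.960.
Power = Φ(δ − 1.960) + Φ(−δ − 1.960) = Φ(1.625) + Φ(-5.545) = 0.9480 + 0.0000 = 0.9480.
Type II error: β = 1 − power = 1 − 0.9480 = 0.0520.

β ≈ 0.052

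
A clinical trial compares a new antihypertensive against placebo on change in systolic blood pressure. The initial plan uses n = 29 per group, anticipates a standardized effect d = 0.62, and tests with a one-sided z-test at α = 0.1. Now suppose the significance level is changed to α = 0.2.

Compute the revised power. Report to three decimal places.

δ = d·√(n/2) = 0.62 × √(29/2) = 2.3609 (unchanged). New critical value: z_{0.2} = 0.842.
Revised power = P(Z > 0.842 − δ) = Φ(1.519) = 0.9357.

Power ≈ 0.936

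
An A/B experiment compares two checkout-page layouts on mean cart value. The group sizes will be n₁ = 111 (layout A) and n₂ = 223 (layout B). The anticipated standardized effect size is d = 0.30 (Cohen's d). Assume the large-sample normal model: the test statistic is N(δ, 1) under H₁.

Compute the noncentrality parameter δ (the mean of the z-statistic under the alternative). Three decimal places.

δ ≈ 2.583

δ = d / √(1/n₁ + 1/n₂) = 0.30 / √(1/111 + 1/223) = 2.5826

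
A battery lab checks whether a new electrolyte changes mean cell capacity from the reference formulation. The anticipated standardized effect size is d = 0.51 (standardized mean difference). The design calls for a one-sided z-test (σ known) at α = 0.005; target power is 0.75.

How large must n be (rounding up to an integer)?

For power 0.75 need Φ(δ − z_{0.005}) = 0.75, so δ = z_{0.005} + z_{0.25} = 2.576 + 0.674 = 3.250.
δ = d·√n ⇒ n = (δ/d)² = (3.250 / 0.51)² = 40.62.
Rounding up, n = 41.

n = 41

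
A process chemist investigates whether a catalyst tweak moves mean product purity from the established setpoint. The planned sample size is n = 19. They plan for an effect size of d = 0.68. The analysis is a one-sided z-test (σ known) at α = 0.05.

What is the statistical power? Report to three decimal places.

Power ≈ 0.906

Noncentrality parameter: δ = d·√n = 0.68 × √19 = 2.9641
One-sided α = 0.05 → critical value z_{0.05} = 1.645.
Power = Φ(δ − 1.645) = Φ(1.319) = 0.9064.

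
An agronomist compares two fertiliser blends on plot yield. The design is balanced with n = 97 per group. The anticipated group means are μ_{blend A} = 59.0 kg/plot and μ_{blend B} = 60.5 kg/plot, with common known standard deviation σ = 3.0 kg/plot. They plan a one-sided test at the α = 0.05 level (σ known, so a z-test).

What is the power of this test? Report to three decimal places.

Standardized effect: d = |μ_{blend A} − μ_{blend B}| / σ = |59.0 − 60.5| / 3.0 = 0.5000
Noncentrality parameter: δ = d·√(n/2) = 0.5000 × √(97/2) = 3.4821
One-sided α = 0.05 → critical value z_{0.05} = 1.645.
Power = P(Z > 1.645 − δ) = Φ(1.837) = 0.9669.

Power ≈ 0.967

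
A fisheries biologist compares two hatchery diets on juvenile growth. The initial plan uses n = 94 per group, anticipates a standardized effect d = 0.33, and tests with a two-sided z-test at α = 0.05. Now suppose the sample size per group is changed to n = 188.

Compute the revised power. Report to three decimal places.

With n = 188 per group: δ = d·√(n/2) = 0.33 × √(188/2) = 3.1995. Critical value z_{0.025} = 1.960.
Revised power = Φ(δ − 1.960) + Φ(−δ − 1.960) = Φ(1.240) + Φ(-5.159) = 0.8924 + 0.0000 = 0.8924.

Power ≈ 0.892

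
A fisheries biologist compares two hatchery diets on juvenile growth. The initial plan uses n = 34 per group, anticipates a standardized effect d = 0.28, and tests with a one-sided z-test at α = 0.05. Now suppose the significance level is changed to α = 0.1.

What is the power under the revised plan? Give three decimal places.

Power ≈ 0.449

δ = d·√(n/2) = 0.28 × √(34/2) = 1.1545 (unchanged). New critical value: z_{0.1} = 1.282.
Revised power = P(Z > 1.282 − δ) = Φ(-0.127) = 0.4494.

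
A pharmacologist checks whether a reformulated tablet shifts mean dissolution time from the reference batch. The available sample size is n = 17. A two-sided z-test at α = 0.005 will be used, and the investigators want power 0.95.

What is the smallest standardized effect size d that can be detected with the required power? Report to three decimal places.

d ≈ 1.080

Required noncentrality: δ = z_{0.0025} + z_{0.05} = 2.807 + 1.645 = 4.452.
(The second rejection-region term Φ(−δ − z_{α/2}) is negligible and dropped.)
δ = d·√n ⇒ d = δ/√n = 4.452/√17 = 1.0797.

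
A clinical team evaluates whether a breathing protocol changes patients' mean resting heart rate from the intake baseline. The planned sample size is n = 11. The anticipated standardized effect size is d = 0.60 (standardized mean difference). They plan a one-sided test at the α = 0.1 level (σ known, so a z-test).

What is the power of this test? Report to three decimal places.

Power ≈ 0.761

Noncentrality parameter: δ = d·√n = 0.60 × √11 = 1.9900
Critical value for a one-sided test at α = 0.1: z_α = 1.282.
Power = P(Z > 1.282 − δ) = Φ(0.708) = 0.7607.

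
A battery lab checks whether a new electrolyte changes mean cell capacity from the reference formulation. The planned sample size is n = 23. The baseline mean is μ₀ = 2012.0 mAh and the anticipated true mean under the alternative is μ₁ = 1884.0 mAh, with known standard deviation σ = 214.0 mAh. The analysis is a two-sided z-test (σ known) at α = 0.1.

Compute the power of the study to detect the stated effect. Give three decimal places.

Standardized effect: d = |μ₁ − μ₀| / σ = |1884.0 − 2012.0| / 214.0 = 0.5981
Noncentrality parameter: δ = d·√n = 0.5981 × √23 = 2.8685
Critical value for a two-sided test at α = 0.1: z_{α/2} = 1.645.
Power = Φ(δ − 1.645) + Φ(−δ − 1.645) = Φ(1.224) + Φ(-4.513) = 0.8895 + 0.0000 = 0.8895.

Power ≈ 0.889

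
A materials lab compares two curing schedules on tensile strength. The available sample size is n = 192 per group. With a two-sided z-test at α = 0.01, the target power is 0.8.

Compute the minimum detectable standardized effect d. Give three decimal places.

Required noncentrality: δ = z_{0.005} + z_{0.20} = 2.576 + 0.842 = 3.417.
(The second rejection-region term Φ(−δ − z_{α/2}) is negligible and dropped.)
δ = d·√(n/2) ⇒ d = δ/√(n/2) = 3.417/√(192/2) = 0.3488.

d ≈ 0.349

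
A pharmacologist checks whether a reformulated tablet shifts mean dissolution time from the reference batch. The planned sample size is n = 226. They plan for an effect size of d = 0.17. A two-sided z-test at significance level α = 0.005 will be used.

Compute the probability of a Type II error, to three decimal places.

Noncentrality parameter: δ = d·√n = 0.17 × √226 = 2.5557
Two-sided α = 0.005 → critical value z_{0.0025} = 2.807.
Power = Φ(δ − 2.807) + Φ(−δ − 2.807) = Φ(-0.251) + Φ(-5.363) = 0.4008 + 0.0000 = 0.4008.
Type II error: β = 1 − power = 1 − 0.4008 = 0.5992.

β ≈ 0.599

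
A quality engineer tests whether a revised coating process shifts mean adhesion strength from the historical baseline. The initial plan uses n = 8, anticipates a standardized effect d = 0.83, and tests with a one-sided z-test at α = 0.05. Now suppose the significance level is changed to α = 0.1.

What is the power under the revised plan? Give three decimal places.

δ = d·√n = 0.83 × √8 = 2.3476 (unchanged). New critical value: z_{0.1} = 1.282.
Revised power = P(Z > 1.282 − δ) = Φ(1.066) = 0.8568.

Power ≈ 0.857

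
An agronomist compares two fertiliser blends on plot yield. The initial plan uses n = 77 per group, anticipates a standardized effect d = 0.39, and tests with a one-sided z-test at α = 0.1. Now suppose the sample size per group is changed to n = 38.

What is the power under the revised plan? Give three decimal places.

Power ≈ 0.662

With n = 38 per group: δ = d·√(n/2) = 0.39 × √(38/2) = 1.7000. Critical value z_{0.1} = 1.282.
Revised power = P(Z > 1.282 − δ) = Φ(0.418) = 0.6622.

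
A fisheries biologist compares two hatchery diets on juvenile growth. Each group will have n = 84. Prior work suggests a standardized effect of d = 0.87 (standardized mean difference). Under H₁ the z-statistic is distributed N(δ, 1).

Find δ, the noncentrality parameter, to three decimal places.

The noncentrality parameter scales effect size by the design's sample-size factor: δ = d·√(n/2) = 0.87 × √(84/2) = 5.6382

δ ≈ 5.638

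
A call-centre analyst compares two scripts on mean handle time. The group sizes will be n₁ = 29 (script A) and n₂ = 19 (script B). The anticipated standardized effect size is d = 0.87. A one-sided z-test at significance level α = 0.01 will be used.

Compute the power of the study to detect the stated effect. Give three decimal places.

Noncentrality parameter: δ = d / √(1/n₁ + 1/n₂) = 0.87 / √(1/29 + 1/19) = 2.9476
One-sided α = 0.01 → critical value z_{0.01} = 2.326.
Power = P(Z > 2.326 − δ) = Φ(0.621) = 0.7328.

Power ≈ 0.733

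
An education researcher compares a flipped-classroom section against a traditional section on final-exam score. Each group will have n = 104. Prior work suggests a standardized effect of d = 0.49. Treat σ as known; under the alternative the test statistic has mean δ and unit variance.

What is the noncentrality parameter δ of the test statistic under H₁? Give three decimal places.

The noncentrality parameter scales effect size by the design's sample-size factor: δ = d·√(n/2) = 0.49 × √(104/2) = 3.5334

δ ≈ 3.533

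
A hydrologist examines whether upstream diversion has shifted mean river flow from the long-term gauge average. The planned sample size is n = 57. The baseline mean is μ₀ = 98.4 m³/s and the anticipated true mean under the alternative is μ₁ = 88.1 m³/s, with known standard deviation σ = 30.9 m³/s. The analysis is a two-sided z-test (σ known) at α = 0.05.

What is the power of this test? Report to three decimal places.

Standardized effect: d = |μ₁ − μ₀| / σ = |88.1 − 98.4| / 30.9 = 0.3333
Noncentrality parameter: δ = d·√n = 0.3333 × √57 = 2.5166
Critical value for a two-sided test at α = 0.05: z_{α/2} = 1.960.
Power = Φ(δ − 1.960) + Φ(−δ − 1.960) = Φ(0.557) + Φ(-4.477) = 0.7111 + 0.0000 = 0.7111.

Power ≈ 0.711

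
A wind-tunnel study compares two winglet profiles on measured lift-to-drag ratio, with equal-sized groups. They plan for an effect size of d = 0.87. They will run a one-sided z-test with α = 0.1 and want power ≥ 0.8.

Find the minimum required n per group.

n = 12 per group

Set Φ(δ − 1.282) = 0.8; then δ − 1.282 = Φ⁻¹(0.8) = 0.842, giving δ = 2.123.
δ = d·√(n/2) ⇒ n = 2(δ/d)² = 2 × (2.123 / 0.87)² = 11.91.
Rounding up, n = 12 per group.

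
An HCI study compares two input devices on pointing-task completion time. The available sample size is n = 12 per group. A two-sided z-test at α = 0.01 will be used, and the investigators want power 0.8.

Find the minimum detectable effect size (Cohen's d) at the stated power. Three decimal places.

Required noncentrality: δ = z_{0.005} + z_{0.20} = 2.576 + 0.842 = 3.417.
(Lower-tail contribution to power is negligible for δ > 0.)
δ = d·√(n/2) ⇒ d = δ/√(n/2) = 3.417/√(12/2) = 1.3952.

d ≈ 1.395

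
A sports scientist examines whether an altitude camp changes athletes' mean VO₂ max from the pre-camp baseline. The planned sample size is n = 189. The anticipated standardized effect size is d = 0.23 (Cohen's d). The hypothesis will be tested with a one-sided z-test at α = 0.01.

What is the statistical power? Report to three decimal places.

Noncentrality parameter: δ = d·√n = 0.23 × √189 = 3.1620
One-sided α = 0.01 → critical value z_{0.01} = 2.326.
Power = P(Z > 2.326 − δ) = Φ(0.836) = 0.7983.

Power ≈ 0.798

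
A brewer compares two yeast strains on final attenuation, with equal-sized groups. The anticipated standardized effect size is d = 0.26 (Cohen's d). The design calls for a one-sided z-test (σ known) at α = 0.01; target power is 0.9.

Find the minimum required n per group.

For power 0.9 need Φ(δ − z_{0.01}) = 0.9, so δ = z_{0.01} + z_{0.10} = 2.326 + 1.282 = 3.608.
δ = d·√(n/2) ⇒ n = 2(δ/d)² = 2 × (3.608 / 0.26)² = 385.12.
Rounding up, n = 386 per group.

n = 386 per group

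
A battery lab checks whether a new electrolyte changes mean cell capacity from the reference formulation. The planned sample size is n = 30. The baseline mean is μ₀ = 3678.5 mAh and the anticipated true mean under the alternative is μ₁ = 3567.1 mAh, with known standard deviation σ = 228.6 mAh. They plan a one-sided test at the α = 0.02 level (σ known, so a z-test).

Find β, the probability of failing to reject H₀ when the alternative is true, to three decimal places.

β ≈ 0.269

Standardized effect: d = |μ₁ − μ₀| / σ = |3567.1 − 3678.5| / 228.6 = 0.4873
Noncentrality parameter: δ = d·√n = 0.4873 × √30 = 2.6691
Critical value for a one-sided test at α = 0.02: z_α = 2.054.
Power = Φ(δ − 2.054) = Φ(0.615) = 0.7308.
Type II error: β = 1 − power = 1 − 0.7308 = 0.2692.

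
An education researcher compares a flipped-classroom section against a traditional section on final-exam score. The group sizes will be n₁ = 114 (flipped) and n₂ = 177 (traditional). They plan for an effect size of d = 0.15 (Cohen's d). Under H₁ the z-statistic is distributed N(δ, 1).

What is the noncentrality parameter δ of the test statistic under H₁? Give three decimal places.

δ ≈ 1.249

The noncentrality parameter scales effect size by the design's sample-size factor: δ = d / √(1/n₁ + 1/n₂) = 0.15 / √(1/114 + 1/177) = 1.2491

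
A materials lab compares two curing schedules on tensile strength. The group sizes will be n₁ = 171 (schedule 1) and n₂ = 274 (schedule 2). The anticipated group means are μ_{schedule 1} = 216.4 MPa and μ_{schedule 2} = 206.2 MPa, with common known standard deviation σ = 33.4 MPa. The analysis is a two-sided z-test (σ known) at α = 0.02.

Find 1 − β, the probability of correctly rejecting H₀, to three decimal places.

Standardized effect: d = |μ_{schedule 1} − μ_{schedule 2}| / σ = |216.4 − 206.2| / 33.4 = 0.3054
Noncentrality parameter: δ = d / √(1/n₁ + 1/n₂) = 0.3054 / √(1/171 + 1/274) = 3.1336
Critical value for a two-sided test at α = 0.02: z_{α/2} = 2.326.
Power = Φ(δ − 2.326) + Φ(−δ − 2.326) = Φ(0.807) + Φ(-5.460) = 0.7902 + 0.0000 = 0.7902.

Power ≈ 0.790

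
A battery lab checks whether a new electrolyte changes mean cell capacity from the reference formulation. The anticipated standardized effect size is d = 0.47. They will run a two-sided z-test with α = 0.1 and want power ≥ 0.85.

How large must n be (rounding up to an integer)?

Set Φ(δ − 1.645) = 0.85; then δ − 1.645 = Φ⁻¹(0.85) = 1.036, giving δ = 2.681.
(The Φ(−δ − z_{α/2}) term is vanishingly small for δ > 0 and is dropped in the standard sample-size formula.)
δ = d·√n ⇒ n = (δ/d)² = (2.681 / 0.47)² = 32.55.
Rounding up, n = 33.

n = 33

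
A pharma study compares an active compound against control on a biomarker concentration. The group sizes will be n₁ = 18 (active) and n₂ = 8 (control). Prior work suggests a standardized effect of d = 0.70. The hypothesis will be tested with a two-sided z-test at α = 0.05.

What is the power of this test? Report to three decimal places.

Noncentrality parameter: δ = d / √(1/n₁ + 1/n₂) = 0.70 / √(1/18 + 1/8) = 1.6474
Critical value for a two-sided test at α = 0.05: z_{α/2} = 1.960.
Power = Φ(δ − 1.960) + Φ(−δ − 1.960) = Φ(-0.313) + Φ(-3.607) = 0.3773 + 0.0002 = 0.3775.

Power ≈ 0.377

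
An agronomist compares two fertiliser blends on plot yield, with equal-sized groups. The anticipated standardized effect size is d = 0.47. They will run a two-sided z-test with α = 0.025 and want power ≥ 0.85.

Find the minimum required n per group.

n = 98 per group

For power 0.85 need Φ(δ − z_{0.0125}) = 0.85, so δ = z_{0.0125} + z_{0.15} = 2.241 + 1.036 = 3.278.
(For δ > 0 the lower-tail rejection region contributes negligibly to power, so the one-term inversion is standard.)
δ = d·√(n/2) ⇒ n = 2(δ/d)² = 2 × (3.278 / 0.47)² = 97.28.
Round up to the next whole unit.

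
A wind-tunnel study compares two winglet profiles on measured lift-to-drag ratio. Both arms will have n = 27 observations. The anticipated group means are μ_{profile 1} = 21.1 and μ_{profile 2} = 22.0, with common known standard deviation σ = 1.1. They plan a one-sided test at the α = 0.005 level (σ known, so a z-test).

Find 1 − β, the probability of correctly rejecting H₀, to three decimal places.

Power ≈ 0.667

Standardized effect: d = |μ_{profile 1} − μ_{profile 2}| / σ = |21.1 − 22.0| / 1.1 = 0.8182
Noncentrality parameter: λ = d·√(n/2) = 0.8182 × √(27/2) = 3.0062
Critical value for a one-sided test at α = 0.005: z_α = 2.576.
Power = P(Z > 2.576 − λ) = Φ(0.430) = 0.6665.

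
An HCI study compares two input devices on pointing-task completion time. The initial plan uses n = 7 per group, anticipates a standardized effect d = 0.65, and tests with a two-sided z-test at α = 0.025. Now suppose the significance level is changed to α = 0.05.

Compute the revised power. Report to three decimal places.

δ = d·√(n/2) = 0.65 × √(7/2) = 1.2160 (unchanged). New critical value: z_{0.025} = 1.960.
Revised power = Φ(δ − 1.960) + Φ(−δ − 1.960) = Φ(-0.744) + Φ(-3.176) = 0.2285 + 0.0007 = 0.2292.

Power ≈ 0.229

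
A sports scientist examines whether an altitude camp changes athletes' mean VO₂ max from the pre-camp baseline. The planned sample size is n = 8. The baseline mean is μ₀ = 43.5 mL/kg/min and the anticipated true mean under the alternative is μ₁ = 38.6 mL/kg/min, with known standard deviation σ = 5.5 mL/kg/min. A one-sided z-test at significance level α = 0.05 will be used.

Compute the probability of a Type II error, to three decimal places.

β ≈ 0.191

Standardized effect: d = |μ₁ − μ₀| / σ = |38.6 − 43.5| / 5.5 = 0.8909
Noncentrality parameter: δ = d·√n = 0.8909 × √8 = 2.5199
Critical value for a one-sided test at α = 0.05: z_α = 1.645.
Power = P(Z > 1.645 − δ) = Φ(0.875) = 0.8092.
Type II error: β = 1 − power = 1 − 0.8092 = 0.1908.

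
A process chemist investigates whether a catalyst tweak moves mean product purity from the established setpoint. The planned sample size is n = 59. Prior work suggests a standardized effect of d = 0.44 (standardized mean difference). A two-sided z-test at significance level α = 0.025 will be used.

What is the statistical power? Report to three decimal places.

Power ≈ 0.873

Noncentrality parameter: δ = d·√n = 0.44 × √59 = 3.3797
Critical value for a two-sided test at α = 0.025: z_{α/2} = 2.241.
Power = Φ(δ − 2.241) + Φ(−δ − 2.241) = Φ(1.138) + Φ(-5.621) = 0.8725 + 0.0000 = 0.8725.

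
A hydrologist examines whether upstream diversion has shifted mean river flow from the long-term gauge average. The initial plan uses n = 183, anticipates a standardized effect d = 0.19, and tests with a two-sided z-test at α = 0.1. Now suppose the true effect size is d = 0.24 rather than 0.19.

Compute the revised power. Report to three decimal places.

Power ≈ 0.945

With d = 0.24: δ = d·√n = 0.24 × √183 = 3.2467. Critical value z_{0.05} = 1.645.
Revised power = Φ(δ − 1.645) + Φ(−δ − 1.645) = Φ(1.602) + Φ(-4.892) = 0.9454 + 0.0000 = 0.9454.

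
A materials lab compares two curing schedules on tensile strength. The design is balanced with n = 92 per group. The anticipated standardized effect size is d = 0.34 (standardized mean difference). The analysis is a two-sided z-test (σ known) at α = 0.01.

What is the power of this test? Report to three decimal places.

Noncentrality parameter: δ = d·√(n/2) = 0.34 × √(92/2) = 2.3060
Two-sided α = 0.01 → critical value z_{0.005} = 2.576.
Power = Φ(δ − 2.576) + Φ(−δ − 2.576) = Φ(-0.270) + Φ(-4.882) = 0.3936 + 0.0000 = 0.3936.

Power ≈ 0.394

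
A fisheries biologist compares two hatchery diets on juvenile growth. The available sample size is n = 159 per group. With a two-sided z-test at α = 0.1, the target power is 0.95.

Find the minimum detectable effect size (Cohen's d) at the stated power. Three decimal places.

d ≈ 0.369

Need Φ(δ − 1.645) = 0.95, so δ = 1.645 + 1.645 = 3.290.
(Lower-tail contribution to power is negligible for δ > 0.)
δ = d·√(n/2) ⇒ d = δ/√(n/2) = 3.290/√(159/2) = 0.3690.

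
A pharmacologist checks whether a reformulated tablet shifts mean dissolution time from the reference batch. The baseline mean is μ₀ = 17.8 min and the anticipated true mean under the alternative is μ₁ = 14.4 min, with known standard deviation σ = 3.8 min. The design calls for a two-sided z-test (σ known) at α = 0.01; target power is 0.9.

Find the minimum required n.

n = 19

Standardized effect: d = |μ₁ − μ₀| / σ = |14.4 − 17.8| / 3.8 = 0.8947
Set Φ(δ − 2.576) = 0.9; then δ − 2.576 = Φ⁻¹(0.9) = 1.282, giving δ = 3.857.
(Ignoring the negligible lower-tail rejection probability gives the usual closed-form inversion.)
δ = d·√n ⇒ n = (δ/d)² = (3.857 / 0.8947)² = 18.59.
Rounding up, n = 19.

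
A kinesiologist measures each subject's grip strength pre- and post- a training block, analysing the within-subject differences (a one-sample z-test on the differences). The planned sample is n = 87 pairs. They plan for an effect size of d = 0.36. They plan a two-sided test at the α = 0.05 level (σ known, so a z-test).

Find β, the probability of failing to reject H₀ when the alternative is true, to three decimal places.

β ≈ 0.081

Noncentrality parameter: λ = d·√n = 0.36 × √87 = 3.3579
Two-sided α = 0.05 → critical value z_{0.025} = 1.960.
Power = Φ(λ − 1.960) + Φ(−λ − 1.960) = Φ(1.398) + Φ(-5.318) = 0.9189 + 0.0000 = 0.9189.
Type II error: β = 1 − power = 1 − 0.9189 = 0.0811.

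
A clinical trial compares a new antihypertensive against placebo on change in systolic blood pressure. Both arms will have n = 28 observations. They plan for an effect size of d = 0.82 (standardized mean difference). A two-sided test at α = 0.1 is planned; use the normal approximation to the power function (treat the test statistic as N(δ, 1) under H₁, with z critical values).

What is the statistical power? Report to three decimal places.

Power ≈ 0.923

Noncentrality parameter: δ = d·√(n/2) = 0.82 × √(28/2) = 3.0682
Critical value for a two-sided test at α = 0.1: z_{α/2} = 1.645.
Power = Φ(δ − 1.645) + Φ(−δ − 1.645) = Φ(1.423) + Φ(-4.713) = 0.9227 + 0.0000 = 0.9227.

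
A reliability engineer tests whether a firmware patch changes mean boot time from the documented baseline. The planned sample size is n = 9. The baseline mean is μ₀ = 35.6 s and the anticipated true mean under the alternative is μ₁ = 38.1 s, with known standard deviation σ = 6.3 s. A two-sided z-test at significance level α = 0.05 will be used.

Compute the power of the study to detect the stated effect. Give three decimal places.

Power ≈ 0.222

Standardized effect: d = |μ₁ − μ₀| / σ = |38.1 − 35.6| / 6.3 = 0.3968
Noncentrality parameter: δ = d·√n = 0.3968 × √9 = 1.1905
Two-sided α = 0.05 → critical value z_{0.025} = 1.960.
Power = Φ(δ − 1.960) + Φ(−δ − 1.960) = Φ(-0.769) + Φ(-3.150) = 0.2208 + 0.0008 = 0.2216.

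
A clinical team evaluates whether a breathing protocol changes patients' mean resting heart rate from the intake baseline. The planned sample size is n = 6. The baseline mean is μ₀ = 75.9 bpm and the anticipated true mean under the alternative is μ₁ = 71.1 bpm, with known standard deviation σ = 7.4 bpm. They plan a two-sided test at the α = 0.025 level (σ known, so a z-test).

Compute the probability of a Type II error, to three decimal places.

Standardized effect: d = |μ₁ − μ₀| / σ = |71.1 − 75.9| / 7.4 = 0.6486
Noncentrality parameter: δ = d·√n = 0.6486 × √6 = 1.5889
Two-sided α = 0.025 → critical value z_{0.0125} = 2.241.
Power = Φ(δ − 2.241) + Φ(−δ − 2.241) = Φ(-0.653) + Φ(-3.830) = 0.2570 + 0.0001 = 0.2571.
Type II error: β = 1 − power = 1 − 0.2571 = 0.7429.

β ≈ 0.743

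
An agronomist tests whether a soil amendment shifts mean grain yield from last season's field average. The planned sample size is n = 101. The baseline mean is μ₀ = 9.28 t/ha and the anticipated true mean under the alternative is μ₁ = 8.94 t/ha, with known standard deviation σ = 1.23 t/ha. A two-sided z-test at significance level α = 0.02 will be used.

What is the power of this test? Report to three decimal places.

Standardized effect: d = |μ₁ − μ₀| / σ = |8.94 − 9.28| / 1.23 = 0.2764
Noncentrality parameter: δ = d·√n = 0.2764 × √101 = 2.7780
Two-sided α = 0.02 → critical value z_{0.01} = 2.326.
Power = Φ(δ − 2.326) + Φ(−δ − 2.326) = Φ(0.452) + Φ(-5.104) = 0.6742 + 0.0000 = 0.6742.

Power ≈ 0.674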